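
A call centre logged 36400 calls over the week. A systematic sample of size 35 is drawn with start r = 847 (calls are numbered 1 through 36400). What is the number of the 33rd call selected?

k = 36400/35 = 1040
33rd selection = r + (33−1)·k = 847 + 32×1040 = 847 + 33280 = 34127

34127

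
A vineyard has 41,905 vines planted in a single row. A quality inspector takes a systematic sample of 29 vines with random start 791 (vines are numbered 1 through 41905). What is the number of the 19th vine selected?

k = 41905/29 = 1445
19th selection = r + (19−1)·k = 791 + 18×1445 = 791 + 26010 = 26801

26801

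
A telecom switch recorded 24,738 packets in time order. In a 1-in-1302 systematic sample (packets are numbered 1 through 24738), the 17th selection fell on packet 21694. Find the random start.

862

k = 1302
r = 21694 − (17−1)×1302 = 21694 − 20832 = 862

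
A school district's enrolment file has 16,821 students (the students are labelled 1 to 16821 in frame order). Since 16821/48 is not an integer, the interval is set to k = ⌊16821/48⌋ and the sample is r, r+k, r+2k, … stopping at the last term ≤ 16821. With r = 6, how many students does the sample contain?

49

k = ⌊16821/48⌋ = 350
Achieved size = ⌊(16821 − 6)/350⌋ + 1 = ⌊16815/350⌋ + 1 = 48 + 1 = 49
(last selection: 6 + 48×350 = 16806 ≤ 16821; next would be 17156 > 16821)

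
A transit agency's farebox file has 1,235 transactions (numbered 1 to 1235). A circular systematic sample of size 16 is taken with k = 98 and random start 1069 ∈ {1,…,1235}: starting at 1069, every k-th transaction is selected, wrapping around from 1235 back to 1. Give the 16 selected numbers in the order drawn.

Selection 1: 1069
Selection 2: 1069 + 98 = 1167
Selection 3: 1167 + 98 = 1265 → 1265 − 1235 = 30
Selection 4: 30 + 98 = 128
Selection 5: 128 + 98 = 226
Selection 6: 226 + 98 = 324
Selection 7: 324 + 98 = 422
Selection 8: 422 + 98 = 520
Selection 9: 520 + 98 = 618
Selection 10: 618 + 98 = 716
Selection 11: 716 + 98 = 814
Selection 12: 814 + 98 = 912
Selection 13: 912 + 98 = 1010
Selection 14: 1010 + 98 = 1108
Selection 15: 1108 + 98 = 1206
Selection 16: 1206 + 98 = 1304 → 1304 − 1235 = 69

1069, 1167, 30, 128, 226, 324, 422, 520, 618, 716, 814, 912, 1010, 1108, 1206, 69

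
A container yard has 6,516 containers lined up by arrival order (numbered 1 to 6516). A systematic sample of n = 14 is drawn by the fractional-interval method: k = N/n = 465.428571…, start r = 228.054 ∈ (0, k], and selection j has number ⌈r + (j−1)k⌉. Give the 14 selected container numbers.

j=1: r + 0k = 228.054 → ⌈·⌉ = 229
j=2: r + 1k = 693.482571… → ⌈·⌉ = 694
j=3: r + 2k = 1158.911142… → ⌈·⌉ = 1159
j=4: r + 3k = 1624.339714… → ⌈·⌉ = 1625
j=5: r + 4k = 2089.768285… → ⌈·⌉ = 2090
j=6: r + 5k = 2555.196857… → ⌈·⌉ = 2556
j=7: r + 6k = 3020.625428… → ⌈·⌉ = 3021
j=8: r + 7k = 3486.054 → ⌈·⌉ = 3487
j=9: r + 8k = 3951.482571… → ⌈·⌉ = 3952
j=10: r + 9k = 4416.911142… → ⌈·⌉ = 4417
j=11: r + 10k = 4882.339714… → ⌈·⌉ = 4883
j=12: r + 11k = 5347.768285… → ⌈·⌉ = 5348
j=13: r + 12k = 5813.196857… → ⌈·⌉ = 5814
j=14: r + 13k = 6278.625428… → ⌈·⌉ = 6279

229, 694, 1159, 1625, 2090, 2556, 3021, 3487, 3952, 4417, 4883, 5348, 5814, 6279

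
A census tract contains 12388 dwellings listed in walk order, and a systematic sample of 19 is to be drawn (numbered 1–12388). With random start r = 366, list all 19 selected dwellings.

k = N/n = 12388/19 = 652
dwelling 1: 366
dwelling 2: 366 + 652 = 1018
dwelling 3: 1018 + 652 = 1670
dwelling 4: 1670 + 652 = 2322
dwelling 5: 2322 + 652 = 2974
dwelling 6: 2974 + 652 = 3626
dwelling 7: 3626 + 652 = 4278
dwelling 8: 4278 + 652 = 4930
dwelling 9: 4930 + 652 = 5582
dwelling 10: 5582 + 652 = 6234
dwelling 11: 6234 + 652 = 6886
dwelling 12: 6886 + 652 = 7538
dwelling 13: 7538 + 652 = 8190
dwelling 14: 8190 + 652 = 8842
dwelling 15: 8842 + 652 = 9494
dwelling 16: 9494 + 652 = 10146
dwelling 17: 10146 + 652 = 10798
dwelling 18: 10798 + 652 = 11450
dwelling 19: 11450 + 652 = 12102

366, 1018, 1670, 2322, 2974, 3626, 4278, 4930, 5582, 6234, 6886, 7538, 8190, 8842, 9494, 10146, 10798, 11450, 12102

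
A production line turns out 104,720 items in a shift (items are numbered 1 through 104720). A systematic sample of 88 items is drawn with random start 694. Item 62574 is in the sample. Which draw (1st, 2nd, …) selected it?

k = 104720/88 = 1190
position = (62574 − 694)/1190 + 1 = 61880/1190 + 1 = 52 + 1 = 53

53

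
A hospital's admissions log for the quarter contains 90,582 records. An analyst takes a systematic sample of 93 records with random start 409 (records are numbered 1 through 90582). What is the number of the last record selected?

90017

k = 90582/93 = 974
93rd selection = r + (93−1)·k = 409 + 92×974 = 409 + 89608 = 90017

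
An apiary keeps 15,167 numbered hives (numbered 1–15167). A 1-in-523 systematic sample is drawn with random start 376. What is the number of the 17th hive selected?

k = 523
17th selection = r + (17−1)·k = 376 + 16×523 = 376 + 8368 = 8744

8744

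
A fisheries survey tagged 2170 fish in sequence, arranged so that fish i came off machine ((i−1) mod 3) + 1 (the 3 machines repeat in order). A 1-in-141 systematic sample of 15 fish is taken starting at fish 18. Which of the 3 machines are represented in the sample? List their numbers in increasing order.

Consecutive selections differ by k = 141, so their machine numbers differ by 141 mod 3 = 0.
gcd(141, 3) = 3, so the sample visits 3/3 = 1 distinct residues mod 3.
Start 18 is machine 3; the machines hit are 3.

3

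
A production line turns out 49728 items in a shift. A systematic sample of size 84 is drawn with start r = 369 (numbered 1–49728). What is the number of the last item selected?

49505

k = 49728/84 = 592
84th selection = r + (84−1)·k = 369 + 83×592 = 369 + 49136 = 49505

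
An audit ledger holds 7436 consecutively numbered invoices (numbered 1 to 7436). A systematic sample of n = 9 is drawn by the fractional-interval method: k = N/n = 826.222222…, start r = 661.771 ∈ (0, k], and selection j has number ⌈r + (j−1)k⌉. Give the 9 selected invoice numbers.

j=1: r + 0k = 661.771 → ⌈·⌉ = 662
j=2: r + 1k = 1487.993222… → ⌈·⌉ = 1488
j=3: r + 2k = 2314.215444… → ⌈·⌉ = 2315
j=4: r + 3k = 3140.437666… → ⌈·⌉ = 3141
j=5: r + 4k = 3966.659888… → ⌈·⌉ = 3967
j=6: r + 5k = 4792.882111… → ⌈·⌉ = 4793
j=7: r + 6k = 5619.104333… → ⌈·⌉ = 5620
j=8: r + 7k = 6445.326555… → ⌈·⌉ = 6446
j=9: r + 8k = 7271.548777… → ⌈·⌉ = 7272

662, 1488, 2315, 3141, 3967, 4793, 5620, 6446, 7272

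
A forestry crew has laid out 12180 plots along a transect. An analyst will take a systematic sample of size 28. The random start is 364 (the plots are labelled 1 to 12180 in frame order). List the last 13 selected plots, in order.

6889, 7324, 7759, 8194, 8629, 9064, 9499, 9934, 10369, 10804, 11239, 11674, 12109

k = N/n = 12180/28 = 435
16th selection = 364 + 15×435 = 6889
17th: 6889 + 435 = 7324
18th: 7324 + 435 = 7759
19th: 7759 + 435 = 8194
20th: 8194 + 435 = 8629
21st: 8629 + 435 = 9064
22nd: 9064 + 435 = 9499
23rd: 9499 + 435 = 9934
24th: 9934 + 435 = 10369
25th: 10369 + 435 = 10804
26th: 10804 + 435 = 11239
27th: 11239 + 435 = 11674
28th: 11674 + 435 = 12109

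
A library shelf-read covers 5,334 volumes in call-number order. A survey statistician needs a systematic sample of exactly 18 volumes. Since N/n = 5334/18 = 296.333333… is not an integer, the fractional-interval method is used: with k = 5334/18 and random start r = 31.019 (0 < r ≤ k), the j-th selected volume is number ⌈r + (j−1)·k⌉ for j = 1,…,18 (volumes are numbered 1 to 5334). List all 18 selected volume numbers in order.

j=1: r + 0k = 31.019 → ⌈·⌉ = 32
j=2: r + 1k = 327.352333… → ⌈·⌉ = 328
j=3: r + 2k = 623.685666… → ⌈·⌉ = 624
j=4: r + 3k = 920.019 → ⌈·⌉ = 921
j=5: r + 4k = 1216.352333… → ⌈·⌉ = 1217
j=6: r + 5k = 1512.685666… → ⌈·⌉ = 1513
j=7: r + 6k = 1809.019 → ⌈·⌉ = 1810
j=8: r + 7k = 2105.352333… → ⌈·⌉ = 2106
j=9: r + 8k = 2401.685666… → ⌈·⌉ = 2402
j=10: r + 9k = 2698.019 → ⌈·⌉ = 2699
j=11: r + 10k = 2994.352333… → ⌈·⌉ = 2995
j=12: r + 11k = 3290.685666… → ⌈·⌉ = 3291
j=13: r + 12k = 3587.019 → ⌈·⌉ = 3588
j=14: r + 13k = 3883.352333… → ⌈·⌉ = 3884
j=15: r + 14k = 4179.685666… → ⌈·⌉ = 4180
j=16: r + 15k = 4476.019 → ⌈·⌉ = 4477
j=17: r + 16k = 4772.352333… → ⌈·⌉ = 4773
j=18: r + 17k = 5068.685666… → ⌈·⌉ = 5069

32, 328, 624, 921, 1217, 1513, 1810, 2106, 2402, 2699, 2995, 3291, 3588, 3884, 4180, 4477, 4773, 5069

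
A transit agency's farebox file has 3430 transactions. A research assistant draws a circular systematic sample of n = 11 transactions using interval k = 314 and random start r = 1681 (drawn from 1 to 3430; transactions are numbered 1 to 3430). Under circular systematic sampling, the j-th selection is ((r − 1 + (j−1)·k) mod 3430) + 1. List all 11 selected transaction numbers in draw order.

Selection 1: 1681
Selection 2: 1681 + 314 = 1995
Selection 3: 1995 + 314 = 2309
Selection 4: 2309 + 314 = 2623
Selection 5: 2623 + 314 = 2937
Selection 6: 2937 + 314 = 3251
Selection 7: 3251 + 314 = 3565 → 3565 − 3430 = 135
Selection 8: 135 + 314 = 449
Selection 9: 449 + 314 = 763
Selection 10: 763 + 314 = 1077
Selection 11: 1077 + 314 = 1391

1681, 1995, 2309, 2623, 2937, 3251, 135, 449, 763, 1077, 1391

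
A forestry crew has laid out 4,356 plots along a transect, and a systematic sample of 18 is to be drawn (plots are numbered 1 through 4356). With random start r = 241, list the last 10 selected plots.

2177, 2419, 2661, 2903, 3145, 3387, 3629, 3871, 4113, 4355

k = N/n = 4356/18 = 242
9th selection = 241 + 8×242 = 2177
10th: 2177 + 242 = 2419
11th: 2419 + 242 = 2661
12th: 2661 + 242 = 2903
13th: 2903 + 242 = 3145
14th: 3145 + 242 = 3387
15th: 3387 + 242 = 3629
16th: 3629 + 242 = 3871
17th: 3871 + 242 = 4113
18th: 4113 + 242 = 4355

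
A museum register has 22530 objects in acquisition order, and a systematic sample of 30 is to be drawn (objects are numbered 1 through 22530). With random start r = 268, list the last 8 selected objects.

16790, 17541, 18292, 19043, 19794, 20545, 21296, 22047

k = N/n = 22530/30 = 751
23rd selection = 268 + 22×751 = 16790
24th: 16790 + 751 = 17541
25th: 17541 + 751 = 18292
26th: 18292 + 751 = 19043
27th: 19043 + 751 = 19794
28th: 19794 + 751 = 20545
29th: 20545 + 751 = 21296
30th: 21296 + 751 = 22047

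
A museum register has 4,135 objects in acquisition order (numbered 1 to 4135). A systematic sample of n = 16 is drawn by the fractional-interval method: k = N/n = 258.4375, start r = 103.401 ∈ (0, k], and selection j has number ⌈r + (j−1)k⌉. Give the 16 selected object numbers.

j=1: r + 0k = 103.401 → ⌈·⌉ = 104
j=2: r + 1k = 361.8385 → ⌈·⌉ = 362
j=3: r + 2k = 620.276 → ⌈·⌉ = 621
j=4: r + 3k = 878.7135 → ⌈·⌉ = 879
j=5: r + 4k = 1137.151 → ⌈·⌉ = 1138
j=6: r + 5k = 1395.5885 → ⌈·⌉ = 1396
j=7: r + 6k = 1654.026 → ⌈·⌉ = 1655
j=8: r + 7k = 1912.4635 → ⌈·⌉ = 1913
j=9: r + 8k = 2170.901 → ⌈·⌉ = 2171
j=10: r + 9k = 2429.3385 → ⌈·⌉ = 2430
j=11: r + 10k = 2687.776 → ⌈·⌉ = 2688
j=12: r + 11k = 2946.2135 → ⌈·⌉ = 2947
j=13: r + 12k = 3204.651 → ⌈·⌉ = 3205
j=14: r + 13k = 3463.0885 → ⌈·⌉ = 3464
j=15: r + 14k = 3721.526 → ⌈·⌉ = 3722
j=16: r + 15k = 3979.9635 → ⌈·⌉ = 3980

104, 362, 621, 879, 1138, 1396, 1655, 1913, 2171, 2430, 2688, 2947, 3205, 3464, 3722, 3980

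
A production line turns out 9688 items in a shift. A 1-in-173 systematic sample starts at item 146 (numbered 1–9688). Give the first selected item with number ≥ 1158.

k = 173
Steps past start: ⌈(1158 − 146)/173⌉ = ⌈1012/173⌉ = 6
Selected item: 146 + 6×173 = 1184

1184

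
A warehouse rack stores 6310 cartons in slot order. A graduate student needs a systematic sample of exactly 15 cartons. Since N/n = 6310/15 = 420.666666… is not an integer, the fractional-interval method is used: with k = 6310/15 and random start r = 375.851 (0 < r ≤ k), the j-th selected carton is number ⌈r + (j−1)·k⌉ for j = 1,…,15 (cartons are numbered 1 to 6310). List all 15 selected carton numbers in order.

376, 797, 1218, 1638, 2059, 2480, 2900, 3321, 3742, 4162, 4583, 5004, 5424, 5845, 6266

j=1: r + 0k = 375.851 → ⌈·⌉ = 376
j=2: r + 1k = 796.517666… → ⌈·⌉ = 797
j=3: r + 2k = 1217.184333… → ⌈·⌉ = 1218
j=4: r + 3k = 1637.851 → ⌈·⌉ = 1638
j=5: r + 4k = 2058.517666… → ⌈·⌉ = 2059
j=6: r + 5k = 2479.184333… → ⌈·⌉ = 2480
j=7: r + 6k = 2899.851 → ⌈·⌉ = 2900
j=8: r + 7k = 3320.517666… → ⌈·⌉ = 3321
j=9: r + 8k = 3741.184333… → ⌈·⌉ = 3742
j=10: r + 9k = 4161.851 → ⌈·⌉ = 4162
j=11: r + 10k = 4582.517666… → ⌈·⌉ = 4583
j=12: r + 11k = 5003.184333… → ⌈·⌉ = 5004
j=13: r + 12k = 5423.851 → ⌈·⌉ = 5424
j=14: r + 13k = 5844.517666… → ⌈·⌉ = 5845
j=15: r + 14k = 6265.184333… → ⌈·⌉ = 6266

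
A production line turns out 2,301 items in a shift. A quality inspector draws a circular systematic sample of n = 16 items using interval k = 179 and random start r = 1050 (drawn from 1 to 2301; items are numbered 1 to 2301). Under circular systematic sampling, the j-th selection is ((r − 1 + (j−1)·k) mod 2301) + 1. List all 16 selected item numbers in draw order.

Selection 1: 1050
Selection 2: 1050 + 179 = 1229
Selection 3: 1229 + 179 = 1408
Selection 4: 1408 + 179 = 1587
Selection 5: 1587 + 179 = 1766
Selection 6: 1766 + 179 = 1945
Selection 7: 1945 + 179 = 2124
Selection 8: 2124 + 179 = 2303 → 2303 − 2301 = 2
Selection 9: 2 + 179 = 181
Selection 10: 181 + 179 = 360
Selection 11: 360 + 179 = 539
Selection 12: 539 + 179 = 718
Selection 13: 718 + 179 = 897
Selection 14: 897 + 179 = 1076
Selection 15: 1076 + 179 = 1255
Selection 16: 1255 + 179 = 1434

1050, 1229, 1408, 1587, 1766, 1945, 2124, 2, 181, 360, 539, 718, 897, 1076, 1255, 1434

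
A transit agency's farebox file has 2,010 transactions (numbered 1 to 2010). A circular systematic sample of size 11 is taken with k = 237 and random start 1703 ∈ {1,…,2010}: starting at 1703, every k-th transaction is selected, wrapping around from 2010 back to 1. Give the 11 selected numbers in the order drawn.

1703, 1940, 167, 404, 641, 878, 1115, 1352, 1589, 1826, 53

Selection 1: 1703
Selection 2: 1703 + 237 = 1940
Selection 3: 1940 + 237 = 2177 → 2177 − 2010 = 167
Selection 4: 167 + 237 = 404
Selection 5: 404 + 237 = 641
Selection 6: 641 + 237 = 878
Selection 7: 878 + 237 = 1115
Selection 8: 1115 + 237 = 1352
Selection 9: 1352 + 237 = 1589
Selection 10: 1589 + 237 = 1826
Selection 11: 1826 + 237 = 2063 → 2063 − 2010 = 53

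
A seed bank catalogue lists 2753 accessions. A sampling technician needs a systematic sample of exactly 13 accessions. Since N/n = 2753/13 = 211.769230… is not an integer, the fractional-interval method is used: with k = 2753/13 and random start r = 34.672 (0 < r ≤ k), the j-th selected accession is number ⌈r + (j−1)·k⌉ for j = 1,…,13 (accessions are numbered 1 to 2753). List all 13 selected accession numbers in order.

j=1: r + 0k = 34.672 → ⌈·⌉ = 35
j=2: r + 1k = 246.441230… → ⌈·⌉ = 247
j=3: r + 2k = 458.210461… → ⌈·⌉ = 459
j=4: r + 3k = 669.979692… → ⌈·⌉ = 670
j=5: r + 4k = 881.748923… → ⌈·⌉ = 882
j=6: r + 5k = 1093.518153… → ⌈·⌉ = 1094
j=7: r + 6k = 1305.287384… → ⌈·⌉ = 1306
j=8: r + 7k = 1517.056615… → ⌈·⌉ = 1518
j=9: r + 8k = 1728.825846… → ⌈·⌉ = 1729
j=10: r + 9k = 1940.595076… → ⌈·⌉ = 1941
j=11: r + 10k = 2152.364307… → ⌈·⌉ = 2153
j=12: r + 11k = 2364.133538… → ⌈·⌉ = 2365
j=13: r + 12k = 2575.902769… → ⌈·⌉ = 2576

35, 247, 459, 670, 882, 1094, 1306, 1518, 1729, 1941, 2153, 2365, 2576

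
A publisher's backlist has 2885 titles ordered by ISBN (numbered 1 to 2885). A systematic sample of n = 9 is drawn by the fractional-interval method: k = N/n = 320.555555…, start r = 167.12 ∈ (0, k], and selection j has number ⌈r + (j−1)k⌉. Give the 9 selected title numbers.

168, 488, 809, 1129, 1450, 1770, 2091, 2412, 2732

j=1: r + 0k = 167.12 → ⌈·⌉ = 168
j=2: r + 1k = 487.675555… → ⌈·⌉ = 488
j=3: r + 2k = 808.231111… → ⌈·⌉ = 809
j=4: r + 3k = 1128.786666… → ⌈·⌉ = 1129
j=5: r + 4k = 1449.342222… → ⌈·⌉ = 1450
j=6: r + 5k = 1769.897777… → ⌈·⌉ = 1770
j=7: r + 6k = 2090.453333… → ⌈·⌉ = 2091
j=8: r + 7k = 2411.008888… → ⌈·⌉ = 2412
j=9: r + 8k = 2731.564444… → ⌈·⌉ = 2732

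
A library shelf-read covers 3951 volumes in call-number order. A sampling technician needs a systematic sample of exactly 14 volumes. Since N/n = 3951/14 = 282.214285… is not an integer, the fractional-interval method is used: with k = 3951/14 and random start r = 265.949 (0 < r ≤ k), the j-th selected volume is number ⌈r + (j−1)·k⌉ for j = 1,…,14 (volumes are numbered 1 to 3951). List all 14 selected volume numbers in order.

266, 549, 831, 1113, 1395, 1678, 1960, 2242, 2524, 2806, 3089, 3371, 3653, 3935

j=1: r + 0k = 265.949 → ⌈·⌉ = 266
j=2: r + 1k = 548.163285… → ⌈·⌉ = 549
j=3: r + 2k = 830.377571… → ⌈·⌉ = 831
j=4: r + 3k = 1112.591857… → ⌈·⌉ = 1113
j=5: r + 4k = 1394.806142… → ⌈·⌉ = 1395
j=6: r + 5k = 1677.020428… → ⌈·⌉ = 1678
j=7: r + 6k = 1959.234714… → ⌈·⌉ = 1960
j=8: r + 7k = 2241.449 → ⌈·⌉ = 2242
j=9: r + 8k = 2523.663285… → ⌈·⌉ = 2524
j=10: r + 9k = 2805.877571… → ⌈·⌉ = 2806
j=11: r + 10k = 3088.091857… → ⌈·⌉ = 3089
j=12: r + 11k = 3370.306142… → ⌈·⌉ = 3371
j=13: r + 12k = 3652.520428… → ⌈·⌉ = 3653
j=14: r + 13k = 3934.734714… → ⌈·⌉ = 3935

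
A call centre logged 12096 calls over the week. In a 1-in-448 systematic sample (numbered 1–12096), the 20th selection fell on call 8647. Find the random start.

135

k = 448
r = 8647 − (20−1)×448 = 8647 − 8512 = 135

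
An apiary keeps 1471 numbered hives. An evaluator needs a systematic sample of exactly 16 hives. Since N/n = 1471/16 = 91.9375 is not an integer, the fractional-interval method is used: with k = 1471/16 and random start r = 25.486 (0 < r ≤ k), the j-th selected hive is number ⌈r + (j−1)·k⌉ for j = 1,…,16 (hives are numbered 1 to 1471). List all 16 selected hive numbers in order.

26, 118, 210, 302, 394, 486, 578, 670, 761, 853, 945, 1037, 1129, 1221, 1313, 1405

j=1: r + 0k = 25.486 → ⌈·⌉ = 26
j=2: r + 1k = 117.4235 → ⌈·⌉ = 118
j=3: r + 2k = 209.361 → ⌈·⌉ = 210
j=4: r + 3k = 301.2985 → ⌈·⌉ = 302
j=5: r + 4k = 393.236 → ⌈·⌉ = 394
j=6: r + 5k = 485.1735 → ⌈·⌉ = 486
j=7: r + 6k = 577.111 → ⌈·⌉ = 578
j=8: r + 7k = 669.0485 → ⌈·⌉ = 670
j=9: r + 8k = 760.986 → ⌈·⌉ = 761
j=10: r + 9k = 852.9235 → ⌈·⌉ = 853
j=11: r + 10k = 944.861 → ⌈·⌉ = 945
j=12: r + 11k = 1036.7985 → ⌈·⌉ = 1037
j=13: r + 12k = 1128.736 → ⌈·⌉ = 1129
j=14: r + 13k = 1220.6735 → ⌈·⌉ = 1221
j=15: r + 14k = 1312.611 → ⌈·⌉ = 1313
j=16: r + 15k = 1404.5485 → ⌈·⌉ = 1405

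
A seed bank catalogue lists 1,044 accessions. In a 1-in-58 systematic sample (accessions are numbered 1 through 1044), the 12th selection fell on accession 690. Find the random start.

k = 58
r = 690 − (12−1)×58 = 690 − 638 = 52

52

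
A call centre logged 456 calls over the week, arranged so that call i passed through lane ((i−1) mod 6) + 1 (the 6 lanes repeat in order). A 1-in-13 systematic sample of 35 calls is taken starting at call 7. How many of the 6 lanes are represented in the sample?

Consecutive selections differ by k = 13, so their lane numbers differ by 13 mod 6 = 1.
gcd(13, 6) = 1, so the sample visits 6/1 = 6 distinct residues mod 6.
Start 7 is lane 1; the lanes hit are 1, 2, 3, 4, 5, 6.

6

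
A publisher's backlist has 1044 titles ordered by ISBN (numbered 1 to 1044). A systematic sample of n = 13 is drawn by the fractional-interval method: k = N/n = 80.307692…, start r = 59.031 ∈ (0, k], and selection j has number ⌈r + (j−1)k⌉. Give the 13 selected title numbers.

j=1: r + 0k = 59.031 → ⌈·⌉ = 60
j=2: r + 1k = 139.338692… → ⌈·⌉ = 140
j=3: r + 2k = 219.646384… → ⌈·⌉ = 220
j=4: r + 3k = 299.954076… → ⌈·⌉ = 300
j=5: r + 4k = 380.261769… → ⌈·⌉ = 381
j=6: r + 5k = 460.569461… → ⌈·⌉ = 461
j=7: r + 6k = 540.877153… → ⌈·⌉ = 541
j=8: r + 7k = 621.184846… → ⌈·⌉ = 622
j=9: r + 8k = 701.492538… → ⌈·⌉ = 702
j=10: r + 9k = 781.800230… → ⌈·⌉ = 782
j=11: r + 10k = 862.107923… → ⌈·⌉ = 863
j=12: r + 11k = 942.415615… → ⌈·⌉ = 943
j=13: r + 12k = 1022.723307… → ⌈·⌉ = 1023

60, 140, 220, 300, 381, 461, 541, 622, 702, 782, 863, 943, 1023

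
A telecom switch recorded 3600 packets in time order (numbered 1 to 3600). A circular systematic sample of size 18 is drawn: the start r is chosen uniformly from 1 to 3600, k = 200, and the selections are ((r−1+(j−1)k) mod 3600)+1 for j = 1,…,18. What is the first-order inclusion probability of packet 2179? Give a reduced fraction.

For each position j, as r ranges over 1…3600 the j-th selection hits every packet exactly once, so packet 2179 is selected for exactly 18 of the 3600 starts.
Inclusion probability = 18/3600 = 1/200.

1/200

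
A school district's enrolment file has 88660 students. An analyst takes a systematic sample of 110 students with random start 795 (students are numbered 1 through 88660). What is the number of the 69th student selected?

55603

k = 88660/110 = 806
69th selection = r + (69−1)·k = 795 + 68×806 = 795 + 54808 = 55603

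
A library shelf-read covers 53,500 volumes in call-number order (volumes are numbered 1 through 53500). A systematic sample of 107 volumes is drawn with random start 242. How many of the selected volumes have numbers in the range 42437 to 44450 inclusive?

4

k = 53500/107 = 500
First selection ≥ 42437: 242 + ⌈(42437−242)/500⌉·500 = 242 + 85×500 = 42742
Last selection ≤ 44450: 242 + ⌊(44450−242)/500⌋·500 = 242 + 88×500 = 44242
Count = 88 − 85 + 1 = 4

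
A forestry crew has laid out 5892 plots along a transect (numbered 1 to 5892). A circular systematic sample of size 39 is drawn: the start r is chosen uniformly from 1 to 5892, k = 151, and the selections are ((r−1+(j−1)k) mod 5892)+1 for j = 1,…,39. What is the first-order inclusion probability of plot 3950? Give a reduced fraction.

For each position j, as r ranges over 1…5892 the j-th selection hits every plot exactly once, so plot 3950 is selected for exactly 39 of the 5892 starts.
Inclusion probability = 39/5892 = 13/1964.

13/1964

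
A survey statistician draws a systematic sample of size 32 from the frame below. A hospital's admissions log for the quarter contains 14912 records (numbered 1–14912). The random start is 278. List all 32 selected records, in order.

278, 744, 1210, 1676, 2142, 2608, 3074, 3540, 4006, 4472, 4938, 5404, 5870, 6336, 6802, 7268, 7734, 8200, 8666, 9132, 9598, 10064, 10530, 10996, 11462, 11928, 12394, 12860, 13326, 13792, 14258, 14724

k = N/n = 14912/32 = 466
record 1: 278
record 2: 278 + 466 = 744
record 3: 744 + 466 = 1210
record 4: 1210 + 466 = 1676
record 5: 1676 + 466 = 2142
record 6: 2142 + 466 = 2608
record 7: 2608 + 466 = 3074
record 8: 3074 + 466 = 3540
record 9: 3540 + 466 = 4006
record 10: 4006 + 466 = 4472
record 11: 4472 + 466 = 4938
record 12: 4938 + 466 = 5404
record 13: 5404 + 466 = 5870
record 14: 5870 + 466 = 6336
record 15: 6336 + 466 = 6802
record 16: 6802 + 466 = 7268
record 17: 7268 + 466 = 7734
record 18: 7734 + 466 = 8200
record 19: 8200 + 466 = 8666
record 20: 8666 + 466 = 9132
record 21: 9132 + 466 = 9598
record 22: 9598 + 466 = 10064
record 23: 10064 + 466 = 10530
record 24: 10530 + 466 = 10996
record 25: 10996 + 466 = 11462
record 26: 11462 + 466 = 11928
record 27: 11928 + 466 = 12394
record 28: 12394 + 466 = 12860
record 29: 12860 + 466 = 13326
record 30: 13326 + 466 = 13792
record 31: 13792 + 466 = 14258
record 32: 14258 + 466 = 14724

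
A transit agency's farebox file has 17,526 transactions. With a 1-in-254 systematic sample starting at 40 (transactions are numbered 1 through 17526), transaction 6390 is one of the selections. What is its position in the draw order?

k = 254
position = (6390 − 40)/254 + 1 = 6350/254 + 1 = 25 + 1 = 26

26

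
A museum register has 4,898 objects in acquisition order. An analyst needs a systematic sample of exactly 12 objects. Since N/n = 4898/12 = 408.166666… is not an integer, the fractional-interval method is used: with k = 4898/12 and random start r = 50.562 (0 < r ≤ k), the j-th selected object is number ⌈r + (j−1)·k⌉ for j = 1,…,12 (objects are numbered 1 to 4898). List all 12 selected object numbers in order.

51, 459, 867, 1276, 1684, 2092, 2500, 2908, 3316, 3725, 4133, 4541

j=1: r + 0k = 50.562 → ⌈·⌉ = 51
j=2: r + 1k = 458.728666… → ⌈·⌉ = 459
j=3: r + 2k = 866.895333… → ⌈·⌉ = 867
j=4: r + 3k = 1275.062 → ⌈·⌉ = 1276
j=5: r + 4k = 1683.228666… → ⌈·⌉ = 1684
j=6: r + 5k = 2091.395333… → ⌈·⌉ = 2092
j=7: r + 6k = 2499.562 → ⌈·⌉ = 2500
j=8: r + 7k = 2907.728666… → ⌈·⌉ = 2908
j=9: r + 8k = 3315.895333… → ⌈·⌉ = 3316
j=10: r + 9k = 3724.062 → ⌈·⌉ = 3725
j=11: r + 10k = 4132.228666… → ⌈·⌉ = 4133
j=12: r + 11k = 4540.395333… → ⌈·⌉ = 4541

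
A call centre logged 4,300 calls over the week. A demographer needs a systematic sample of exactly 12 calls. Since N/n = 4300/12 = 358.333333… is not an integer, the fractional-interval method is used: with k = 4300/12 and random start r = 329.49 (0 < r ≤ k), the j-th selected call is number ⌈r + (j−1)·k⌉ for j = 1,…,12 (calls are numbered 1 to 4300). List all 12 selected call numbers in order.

j=1: r + 0k = 329.49 → ⌈·⌉ = 330
j=2: r + 1k = 687.823333… → ⌈·⌉ = 688
j=3: r + 2k = 1046.156666… → ⌈·⌉ = 1047
j=4: r + 3k = 1404.49 → ⌈·⌉ = 1405
j=5: r + 4k = 1762.823333… → ⌈·⌉ = 1763
j=6: r + 5k = 2121.156666… → ⌈·⌉ = 2122
j=7: r + 6k = 2479.49 → ⌈·⌉ = 2480
j=8: r + 7k = 2837.823333… → ⌈·⌉ = 2838
j=9: r + 8k = 3196.156666… → ⌈·⌉ = 3197
j=10: r + 9k = 3554.49 → ⌈·⌉ = 3555
j=11: r + 10k = 3912.823333… → ⌈·⌉ = 3913
j=12: r + 11k = 4271.156666… → ⌈·⌉ = 4272

330, 688, 1047, 1405, 1763, 2122, 2480, 2838, 3197, 3555, 3913, 4272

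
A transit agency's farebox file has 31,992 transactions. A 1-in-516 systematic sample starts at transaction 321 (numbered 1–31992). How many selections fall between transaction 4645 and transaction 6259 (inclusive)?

3

k = 516
First selection ≥ 4645: 321 + ⌈(4645−321)/516⌉·516 = 321 + 9×516 = 4965
Last selection ≤ 6259: 321 + ⌊(6259−321)/516⌋·516 = 321 + 11×516 = 5997
Count = 11 − 9 + 1 = 3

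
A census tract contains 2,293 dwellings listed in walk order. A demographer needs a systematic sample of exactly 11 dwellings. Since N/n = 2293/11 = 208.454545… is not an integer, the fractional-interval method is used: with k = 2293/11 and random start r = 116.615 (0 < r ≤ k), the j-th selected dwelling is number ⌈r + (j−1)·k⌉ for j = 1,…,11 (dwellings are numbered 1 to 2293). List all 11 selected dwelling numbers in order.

117, 326, 534, 742, 951, 1159, 1368, 1576, 1785, 1993, 2202

j=1: r + 0k = 116.615 → ⌈·⌉ = 117
j=2: r + 1k = 325.069545… → ⌈·⌉ = 326
j=3: r + 2k = 533.524090… → ⌈·⌉ = 534
j=4: r + 3k = 741.978636… → ⌈·⌉ = 742
j=5: r + 4k = 950.433181… → ⌈·⌉ = 951
j=6: r + 5k = 1158.887727… → ⌈·⌉ = 1159
j=7: r + 6k = 1367.342272… → ⌈·⌉ = 1368
j=8: r + 7k = 1575.796818… → ⌈·⌉ = 1576
j=9: r + 8k = 1784.251363… → ⌈·⌉ = 1785
j=10: r + 9k = 1992.705909… → ⌈·⌉ = 1993
j=11: r + 10k = 2201.160454… → ⌈·⌉ = 2202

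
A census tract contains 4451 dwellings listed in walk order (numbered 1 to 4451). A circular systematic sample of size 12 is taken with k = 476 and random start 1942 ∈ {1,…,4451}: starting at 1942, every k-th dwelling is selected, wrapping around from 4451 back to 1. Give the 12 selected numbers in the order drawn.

1942, 2418, 2894, 3370, 3846, 4322, 347, 823, 1299, 1775, 2251, 2727

Selection 1: 1942
Selection 2: 1942 + 476 = 2418
Selection 3: 2418 + 476 = 2894
Selection 4: 2894 + 476 = 3370
Selection 5: 3370 + 476 = 3846
Selection 6: 3846 + 476 = 4322
Selection 7: 4322 + 476 = 4798 → 4798 − 4451 = 347
Selection 8: 347 + 476 = 823
Selection 9: 823 + 476 = 1299
Selection 10: 1299 + 476 = 1775
Selection 11: 1775 + 476 = 2251
Selection 12: 2251 + 476 = 2727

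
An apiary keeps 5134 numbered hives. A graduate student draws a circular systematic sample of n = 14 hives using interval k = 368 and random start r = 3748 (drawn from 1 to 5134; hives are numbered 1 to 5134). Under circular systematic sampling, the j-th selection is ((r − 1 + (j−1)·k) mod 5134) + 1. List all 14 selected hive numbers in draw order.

Selection 1: 3748
Selection 2: 3748 + 368 = 4116
Selection 3: 4116 + 368 = 4484
Selection 4: 4484 + 368 = 4852
Selection 5: 4852 + 368 = 5220 → 5220 − 5134 = 86
Selection 6: 86 + 368 = 454
Selection 7: 454 + 368 = 822
Selection 8: 822 + 368 = 1190
Selection 9: 1190 + 368 = 1558
Selection 10: 1558 + 368 = 1926
Selection 11: 1926 + 368 = 2294
Selection 12: 2294 + 368 = 2662
Selection 13: 2662 + 368 = 3030
Selection 14: 3030 + 368 = 3398

3748, 4116, 4484, 4852, 86, 454, 822, 1190, 1558, 1926, 2294, 2662, 3030, 3398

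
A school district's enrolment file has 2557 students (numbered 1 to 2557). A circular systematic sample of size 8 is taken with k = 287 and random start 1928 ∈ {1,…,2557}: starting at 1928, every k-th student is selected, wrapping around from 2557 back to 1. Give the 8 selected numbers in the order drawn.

Selection 1: 1928
Selection 2: 1928 + 287 = 2215
Selection 3: 2215 + 287 = 2502
Selection 4: 2502 + 287 = 2789 → 2789 − 2557 = 232
Selection 5: 232 + 287 = 519
Selection 6: 519 + 287 = 806
Selection 7: 806 + 287 = 1093
Selection 8: 1093 + 287 = 1380

1928, 2215, 2502, 232, 519, 806, 1093, 1380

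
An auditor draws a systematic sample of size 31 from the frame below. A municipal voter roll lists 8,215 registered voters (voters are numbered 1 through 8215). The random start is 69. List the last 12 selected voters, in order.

k = N/n = 8215/31 = 265
20th selection = 69 + 19×265 = 5104
21st: 5104 + 265 = 5369
22nd: 5369 + 265 = 5634
23rd: 5634 + 265 = 5899
24th: 5899 + 265 = 6164
25th: 6164 + 265 = 6429
26th: 6429 + 265 = 6694
27th: 6694 + 265 = 6959
28th: 6959 + 265 = 7224
29th: 7224 + 265 = 7489
30th: 7489 + 265 = 7754
31st: 7754 + 265 = 8019

5104, 5369, 5634, 5899, 6164, 6429, 6694, 6959, 7224, 7489, 7754, 8019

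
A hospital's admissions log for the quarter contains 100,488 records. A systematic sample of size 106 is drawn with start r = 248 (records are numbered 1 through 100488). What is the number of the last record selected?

99788

k = 100488/106 = 948
106th selection = r + (106−1)·k = 248 + 105×948 = 248 + 99540 = 99788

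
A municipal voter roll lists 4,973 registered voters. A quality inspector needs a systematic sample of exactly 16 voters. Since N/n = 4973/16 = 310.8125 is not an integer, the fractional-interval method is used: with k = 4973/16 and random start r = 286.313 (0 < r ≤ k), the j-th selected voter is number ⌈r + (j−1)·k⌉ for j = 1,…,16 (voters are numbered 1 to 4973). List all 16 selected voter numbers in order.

287, 598, 908, 1219, 1530, 1841, 2152, 2463, 2773, 3084, 3395, 3706, 4017, 4327, 4638, 4949

j=1: r + 0k = 286.313 → ⌈·⌉ = 287
j=2: r + 1k = 597.1255 → ⌈·⌉ = 598
j=3: r + 2k = 907.938 → ⌈·⌉ = 908
j=4: r + 3k = 1218.7505 → ⌈·⌉ = 1219
j=5: r + 4k = 1529.563 → ⌈·⌉ = 1530
j=6: r + 5k = 1840.3755 → ⌈·⌉ = 1841
j=7: r + 6k = 2151.188 → ⌈·⌉ = 2152
j=8: r + 7k = 2462.0005 → ⌈·⌉ = 2463
j=9: r + 8k = 2772.813 → ⌈·⌉ = 2773
j=10: r + 9k = 3083.6255 → ⌈·⌉ = 3084
j=11: r + 10k = 3394.438 → ⌈·⌉ = 3395
j=12: r + 11k = 3705.2505 → ⌈·⌉ = 3706
j=13: r + 12k = 4016.063 → ⌈·⌉ = 4017
j=14: r + 13k = 4326.8755 → ⌈·⌉ = 4327
j=15: r + 14k = 4637.688 → ⌈·⌉ = 4638
j=16: r + 15k = 4948.5005 → ⌈·⌉ = 4949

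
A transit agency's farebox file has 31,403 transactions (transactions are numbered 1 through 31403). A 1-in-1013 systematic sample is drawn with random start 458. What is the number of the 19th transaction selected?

k = 1013
19th selection = r + (19−1)·k = 458 + 18×1013 = 458 + 18234 = 18692

18692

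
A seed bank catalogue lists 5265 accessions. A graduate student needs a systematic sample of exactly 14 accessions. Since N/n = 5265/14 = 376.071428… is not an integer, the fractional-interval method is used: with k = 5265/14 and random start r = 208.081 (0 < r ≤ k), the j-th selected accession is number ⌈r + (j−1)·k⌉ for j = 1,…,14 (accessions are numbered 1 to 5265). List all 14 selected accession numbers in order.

209, 585, 961, 1337, 1713, 2089, 2465, 2841, 3217, 3593, 3969, 4345, 4721, 5098

j=1: r + 0k = 208.081 → ⌈·⌉ = 209
j=2: r + 1k = 584.152428… → ⌈·⌉ = 585
j=3: r + 2k = 960.223857… → ⌈·⌉ = 961
j=4: r + 3k = 1336.295285… → ⌈·⌉ = 1337
j=5: r + 4k = 1712.366714… → ⌈·⌉ = 1713
j=6: r + 5k = 2088.438142… → ⌈·⌉ = 2089
j=7: r + 6k = 2464.509571… → ⌈·⌉ = 2465
j=8: r + 7k = 2840.581 → ⌈·⌉ = 2841
j=9: r + 8k = 3216.652428… → ⌈·⌉ = 3217
j=10: r + 9k = 3592.723857… → ⌈·⌉ = 3593
j=11: r + 10k = 3968.795285… → ⌈·⌉ = 3969
j=12: r + 11k = 4344.866714… → ⌈·⌉ = 4345
j=13: r + 12k = 4720.938142… → ⌈·⌉ = 4721
j=14: r + 13k = 5097.009571… → ⌈·⌉ = 5098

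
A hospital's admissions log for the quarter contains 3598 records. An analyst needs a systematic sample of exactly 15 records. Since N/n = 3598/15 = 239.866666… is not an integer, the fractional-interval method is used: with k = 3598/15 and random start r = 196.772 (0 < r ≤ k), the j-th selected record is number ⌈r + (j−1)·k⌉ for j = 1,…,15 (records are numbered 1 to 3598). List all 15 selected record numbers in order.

197, 437, 677, 917, 1157, 1397, 1636, 1876, 2116, 2356, 2596, 2836, 3076, 3316, 3555

j=1: r + 0k = 196.772 → ⌈·⌉ = 197
j=2: r + 1k = 436.638666… → ⌈·⌉ = 437
j=3: r + 2k = 676.505333… → ⌈·⌉ = 677
j=4: r + 3k = 916.372 → ⌈·⌉ = 917
j=5: r + 4k = 1156.238666… → ⌈·⌉ = 1157
j=6: r + 5k = 1396.105333… → ⌈·⌉ = 1397
j=7: r + 6k = 1635.972 → ⌈·⌉ = 1636
j=8: r + 7k = 1875.838666… → ⌈·⌉ = 1876
j=9: r + 8k = 2115.705333… → ⌈·⌉ = 2116
j=10: r + 9k = 2355.572 → ⌈·⌉ = 2356
j=11: r + 10k = 2595.438666… → ⌈·⌉ = 2596
j=12: r + 11k = 2835.305333… → ⌈·⌉ = 2836
j=13: r + 12k = 3075.172 → ⌈·⌉ = 3076
j=14: r + 13k = 3315.038666… → ⌈·⌉ = 3316
j=15: r + 14k = 3554.905333… → ⌈·⌉ = 3555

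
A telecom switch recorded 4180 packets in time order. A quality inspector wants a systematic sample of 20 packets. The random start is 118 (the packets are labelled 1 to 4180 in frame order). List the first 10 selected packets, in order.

118, 327, 536, 745, 954, 1163, 1372, 1581, 1790, 1999

k = N/n = 4180/20 = 209
packet 1: 118
packet 2: 118 + 209 = 327
packet 3: 327 + 209 = 536
packet 4: 536 + 209 = 745
packet 5: 745 + 209 = 954
packet 6: 954 + 209 = 1163
packet 7: 1163 + 209 = 1372
packet 8: 1372 + 209 = 1581
packet 9: 1581 + 209 = 1790
packet 10: 1790 + 209 = 1999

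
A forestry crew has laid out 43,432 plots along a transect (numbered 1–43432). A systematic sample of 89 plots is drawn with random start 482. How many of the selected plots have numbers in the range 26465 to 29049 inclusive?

k = 43432/89 = 488
First selection ≥ 26465: 482 + ⌈(26465−482)/488⌉·488 = 482 + 54×488 = 26834
Last selection ≤ 29049: 482 + ⌊(29049−482)/488⌋·488 = 482 + 58×488 = 28786
Count = 58 − 54 + 1 = 5

5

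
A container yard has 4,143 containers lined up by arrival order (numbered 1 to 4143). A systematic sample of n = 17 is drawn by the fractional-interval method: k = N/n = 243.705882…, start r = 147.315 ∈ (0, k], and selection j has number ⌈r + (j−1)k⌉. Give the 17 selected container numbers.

148, 392, 635, 879, 1123, 1366, 1610, 1854, 2097, 2341, 2585, 2829, 3072, 3316, 3560, 3803, 4047

j=1: r + 0k = 147.315 → ⌈·⌉ = 148
j=2: r + 1k = 391.020882… → ⌈·⌉ = 392
j=3: r + 2k = 634.726764… → ⌈·⌉ = 635
j=4: r + 3k = 878.432647… → ⌈·⌉ = 879
j=5: r + 4k = 1122.138529… → ⌈·⌉ = 1123
j=6: r + 5k = 1365.844411… → ⌈·⌉ = 1366
j=7: r + 6k = 1609.550294… → ⌈·⌉ = 1610
j=8: r + 7k = 1853.256176… → ⌈·⌉ = 1854
j=9: r + 8k = 2096.962058… → ⌈·⌉ = 2097
j=10: r + 9k = 2340.667941… → ⌈·⌉ = 2341
j=11: r + 10k = 2584.373823… → ⌈·⌉ = 2585
j=12: r + 11k = 2828.079705… → ⌈·⌉ = 2829
j=13: r + 12k = 3071.785588… → ⌈·⌉ = 3072
j=14: r + 13k = 3315.491470… → ⌈·⌉ = 3316
j=15: r + 14k = 3559.197352… → ⌈·⌉ = 3560
j=16: r + 15k = 3802.903235… → ⌈·⌉ = 3803
j=17: r + 16k = 4046.609117… → ⌈·⌉ = 4047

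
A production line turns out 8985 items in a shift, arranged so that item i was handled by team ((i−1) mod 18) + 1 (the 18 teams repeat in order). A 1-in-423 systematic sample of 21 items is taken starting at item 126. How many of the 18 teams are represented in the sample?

Consecutive selections differ by k = 423, so their team numbers differ by 423 mod 18 = 9.
gcd(423, 18) = 9, so the sample visits 18/9 = 2 distinct residues mod 18.
Start 126 is team 18; the teams hit are 9, 18.

2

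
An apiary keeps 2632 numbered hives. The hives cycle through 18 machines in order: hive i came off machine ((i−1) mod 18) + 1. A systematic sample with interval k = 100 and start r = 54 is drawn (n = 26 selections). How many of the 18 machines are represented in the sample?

9

Consecutive selections differ by k = 100, so their machine numbers differ by 100 mod 18 = 10.
gcd(100, 18) = 2, so the sample visits 18/2 = 9 distinct residues mod 18.
Start 54 is machine 18; the machines hit are 2, 4, 6, 8, 10, 12, 14, 16, 18.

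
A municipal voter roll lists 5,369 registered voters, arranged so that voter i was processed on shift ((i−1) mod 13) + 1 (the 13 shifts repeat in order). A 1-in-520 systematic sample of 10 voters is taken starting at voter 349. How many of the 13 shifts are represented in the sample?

1

Consecutive selections differ by k = 520, so their shift numbers differ by 520 mod 13 = 0.
gcd(520, 13) = 13, so the sample visits 13/13 = 1 distinct residues mod 13.
Start 349 is shift 11; the shifts hit are 11.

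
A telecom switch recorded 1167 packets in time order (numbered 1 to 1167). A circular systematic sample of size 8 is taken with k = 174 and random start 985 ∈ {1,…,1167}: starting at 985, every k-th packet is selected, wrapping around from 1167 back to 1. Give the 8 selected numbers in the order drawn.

985, 1159, 166, 340, 514, 688, 862, 1036

Selection 1: 985
Selection 2: 985 + 174 = 1159
Selection 3: 1159 + 174 = 1333 → 1333 − 1167 = 166
Selection 4: 166 + 174 = 340
Selection 5: 340 + 174 = 514
Selection 6: 514 + 174 = 688
Selection 7: 688 + 174 = 862
Selection 8: 862 + 174 = 1036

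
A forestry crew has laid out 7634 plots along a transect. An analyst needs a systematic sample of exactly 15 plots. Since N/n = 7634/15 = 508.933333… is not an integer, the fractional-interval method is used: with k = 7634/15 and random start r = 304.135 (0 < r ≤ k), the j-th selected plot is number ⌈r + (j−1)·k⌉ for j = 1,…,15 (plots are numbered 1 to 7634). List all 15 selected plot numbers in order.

305, 814, 1323, 1831, 2340, 2849, 3358, 3867, 4376, 4885, 5394, 5903, 6412, 6921, 7430

j=1: r + 0k = 304.135 → ⌈·⌉ = 305
j=2: r + 1k = 813.068333… → ⌈·⌉ = 814
j=3: r + 2k = 1322.001666… → ⌈·⌉ = 1323
j=4: r + 3k = 1830.935 → ⌈·⌉ = 1831
j=5: r + 4k = 2339.868333… → ⌈·⌉ = 2340
j=6: r + 5k = 2848.801666… → ⌈·⌉ = 2849
j=7: r + 6k = 3357.735 → ⌈·⌉ = 3358
j=8: r + 7k = 3866.668333… → ⌈·⌉ = 3867
j=9: r + 8k = 4375.601666… → ⌈·⌉ = 4376
j=10: r + 9k = 4884.535 → ⌈·⌉ = 4885
j=11: r + 10k = 5393.468333… → ⌈·⌉ = 5394
j=12: r + 11k = 5902.401666… → ⌈·⌉ = 5903
j=13: r + 12k = 6411.335 → ⌈·⌉ = 6412
j=14: r + 13k = 6920.268333… → ⌈·⌉ = 6921
j=15: r + 14k = 7429.201666… → ⌈·⌉ = 7430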